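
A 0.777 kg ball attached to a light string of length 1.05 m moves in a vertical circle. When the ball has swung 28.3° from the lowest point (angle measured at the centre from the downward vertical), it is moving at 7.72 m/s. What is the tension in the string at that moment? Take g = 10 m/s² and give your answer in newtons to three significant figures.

Take the radial direction toward the centre of the circle as positive. The component of the weight along the string toward the centre is −mg cos φ (φ measured from the bottom), so Newton's second law along the string gives T − mg cos φ = m v²/r.
cos 28.3° = 0.8805, so T = m(v²/r + g cos φ) = 0.777 × ((7.72)²/1.05 + 10.0 × 0.8805) = 0.777 × (56.76 + (8.805)) = 0.777 × 65.57 = 50.94 N.

50.9 N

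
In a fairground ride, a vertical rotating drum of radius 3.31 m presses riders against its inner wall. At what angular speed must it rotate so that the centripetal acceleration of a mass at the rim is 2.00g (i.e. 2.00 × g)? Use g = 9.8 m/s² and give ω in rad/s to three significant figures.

2.43 rad/s

Centripetal acceleration a_c = ω²r. Setting ω²r = 2.00g:
ω = √(2.00g / r) = √(2.00 × 9.8 / 3.31) = √5.921 = 2.433 rad/s.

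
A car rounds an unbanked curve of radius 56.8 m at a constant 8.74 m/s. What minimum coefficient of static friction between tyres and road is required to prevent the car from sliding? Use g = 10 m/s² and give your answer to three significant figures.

Friction provides the centripetal force: μ_s m g = m v²/r, so μ_s = v²/(g r) = (8.740)²/(10.0 × 56.8) = 76.39/568.0 = 0.1345.

0.134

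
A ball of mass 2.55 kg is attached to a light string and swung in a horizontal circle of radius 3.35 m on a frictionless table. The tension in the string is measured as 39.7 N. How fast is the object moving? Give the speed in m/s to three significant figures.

7.22 m/s

T = m v²/r ⇒ v = √(T r / m) = √(39.7 × 3.35 / 2.55) = √52.15 = 7.222 m/s.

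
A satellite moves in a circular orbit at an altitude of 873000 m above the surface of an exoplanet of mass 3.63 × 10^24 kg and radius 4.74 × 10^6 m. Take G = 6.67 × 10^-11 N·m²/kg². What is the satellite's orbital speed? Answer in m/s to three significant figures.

6570 m/s

Orbital radius r = R + h = 4.74 × 10^6 + 873000 = 5.613 × 10^6 m.
Gravity supplies the centripetal force: G M m / r² = m v² / r, so v = √(GM/r).
v = √(6.67 × 10^-11 × 3.63 × 10^24 / 5.613 × 10^6) = √(4.314 × 10^7) = 6568 m/s.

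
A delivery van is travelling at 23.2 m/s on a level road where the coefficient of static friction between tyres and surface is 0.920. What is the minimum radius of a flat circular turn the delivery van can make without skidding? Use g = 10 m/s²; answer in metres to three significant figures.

At the limit, μ_s m g = m v²/r, so r_min = v²/(μ_s g) = (23.2)²/(0.920 × 10.0) = 538.2/9.200 = 58.50 m.

58.5 m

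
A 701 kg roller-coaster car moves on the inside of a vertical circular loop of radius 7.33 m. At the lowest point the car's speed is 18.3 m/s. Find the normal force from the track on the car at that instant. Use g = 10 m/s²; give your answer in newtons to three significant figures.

39000 N

At the lowest point, N points up (toward the centre) and the weight mg points down (away from the centre), so the net inward force is N − mg = mv²/r.
N = m(v²/r + g) = 701 × ((18.3)²/7.33 + 10.0) = 701 × (45.69 + 10.0) = 701 × 55.69 = 39040 N.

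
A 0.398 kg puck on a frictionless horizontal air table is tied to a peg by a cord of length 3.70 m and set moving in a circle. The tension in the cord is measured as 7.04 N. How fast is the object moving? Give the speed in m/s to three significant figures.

8.09 m/s

T = m v²/r ⇒ v = √(T r / m) = √(7.04 × 3.70 / 0.398) = √65.45 = 8.090 m/s.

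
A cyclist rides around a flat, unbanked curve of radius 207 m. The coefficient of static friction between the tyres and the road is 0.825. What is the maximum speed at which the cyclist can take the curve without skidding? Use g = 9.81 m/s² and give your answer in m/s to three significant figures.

The only inward force on a level bend is static friction, so at the limit f_s = μ_s N = μ_s m g = m v²/r.
Mass cancels: v_max = √(μ_s g r) = √(0.825 × 9.81 × 207) = √1675 = 40.93 m/s.

40.9 m/s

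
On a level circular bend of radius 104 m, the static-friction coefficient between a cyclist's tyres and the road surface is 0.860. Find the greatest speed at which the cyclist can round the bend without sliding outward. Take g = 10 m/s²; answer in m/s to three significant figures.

The only inward force on a level bend is static friction, so at the limit f_s = μ_s N = μ_s m g = m v²/r.
Mass cancels: v_max = √(μ_s g r) = √(0.860 × 10.0 × 104) = √894.4 = 29.91 m/s.

29.9 m/s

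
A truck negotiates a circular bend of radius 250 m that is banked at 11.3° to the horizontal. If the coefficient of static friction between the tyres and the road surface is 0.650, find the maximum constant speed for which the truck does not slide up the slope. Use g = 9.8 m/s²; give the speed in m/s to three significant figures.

48.9 m/s

At the maximum speed, friction acts down the slope at its limiting value f = μN. Radially (horizontal, toward centre): N sinθ + μN cosθ = mv²/r. Vertically: N cosθ − μN sinθ = mg.
Dividing: v² = r g (sinθ + μcosθ)/(cosθ − μsinθ).
sinθ + μcosθ = 0.1959 + 0.650×0.9806 = 0.8333; cosθ − μsinθ = 0.9806 − 0.650×0.1959 = 0.8532.
v² = 250 × 9.8 × 0.8333/0.8532 = 2393 m²/s², so v = 48.92 m/s.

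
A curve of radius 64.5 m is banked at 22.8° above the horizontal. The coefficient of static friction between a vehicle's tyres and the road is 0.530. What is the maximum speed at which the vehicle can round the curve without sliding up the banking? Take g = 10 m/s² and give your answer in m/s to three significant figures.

At the maximum speed, friction acts down the slope at its limiting value f = μN. Radially (horizontal, toward centre): N sinθ + μN cosθ = mv²/r. Vertically: N cosθ − μN sinθ = mg.
Dividing: v² = r g (sinθ + μcosθ)/(cosθ − μsinθ).
sinθ + μcosθ = 0.3875 + 0.530×0.9219 = 0.8761; cosθ − μsinθ = 0.9219 − 0.530×0.3875 = 0.7165.
v² = 64.5 × 10.0 × 0.8761/0.7165 = 788.7 m²/s², so v = 28.08 m/s.

28.1 m/s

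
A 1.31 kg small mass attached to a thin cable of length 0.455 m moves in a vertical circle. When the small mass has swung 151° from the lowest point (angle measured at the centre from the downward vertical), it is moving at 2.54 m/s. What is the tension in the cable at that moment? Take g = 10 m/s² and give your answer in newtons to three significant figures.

7.12 N

Take the radial direction toward the centre of the circle as positive. The component of the weight along the string toward the centre is −mg cos φ (φ measured from the bottom), so Newton's second law along the string gives T − mg cos φ = m v²/r.
cos 151° = -0.8746, so T = m(v²/r + g cos φ) = 1.31 × ((2.54)²/0.455 + 10.0 × -0.8746) = 1.31 × (14.18 + (-8.746)) = 1.31 × 5.433 = 7.117 N.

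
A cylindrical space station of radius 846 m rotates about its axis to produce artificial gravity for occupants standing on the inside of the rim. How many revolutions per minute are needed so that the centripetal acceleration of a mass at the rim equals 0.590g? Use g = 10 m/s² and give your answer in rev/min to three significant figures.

Require ω²r = 0.590g, so ω = √(0.590 × 10.0/846) = 0.08351 rad/s.
In rev/min: ω × 60/(2π) = 0.08351 × 60/(2π) = 0.7975 rev/min.

0.797 rev/min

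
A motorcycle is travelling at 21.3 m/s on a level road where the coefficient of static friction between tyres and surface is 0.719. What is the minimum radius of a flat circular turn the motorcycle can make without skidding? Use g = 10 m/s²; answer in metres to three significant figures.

63.1 m

At the limit, μ_s m g = m v²/r, so r_min = v²/(μ_s g) = (21.3)²/(0.719 × 10.0) = 453.7/7.190 = 63.10 m.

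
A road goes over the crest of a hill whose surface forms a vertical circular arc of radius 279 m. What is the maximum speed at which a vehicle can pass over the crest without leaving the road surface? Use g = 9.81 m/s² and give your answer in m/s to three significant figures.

At the crest the centre of the circle is below the vehicle, so the net downward (centripetal) force is mg − N = mv²/r.
The vehicle leaves the road when N → 0, giving v_max = √(g r) = √(9.81 × 279) = 52.32 m/s.

52.3 m/s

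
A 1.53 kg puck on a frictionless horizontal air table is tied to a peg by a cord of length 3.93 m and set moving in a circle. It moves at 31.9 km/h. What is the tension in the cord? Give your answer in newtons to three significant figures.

30.6 N

v = 31.9 km/h = 31.9/3.6 = 8.861 m/s.
The tension is the only horizontal force, so it supplies the full centripetal force: T = m v²/r = 1.53 × (8.861)²/3.93 = 1.53 × 78.52/3.93 = 30.57 N.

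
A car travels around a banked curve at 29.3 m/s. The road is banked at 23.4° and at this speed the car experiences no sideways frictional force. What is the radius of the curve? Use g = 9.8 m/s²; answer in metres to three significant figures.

Frictionless banking: tanθ = v²/(rg), so r = v²/(g tanθ).
r = (29.3)²/(9.8 × tan 23.4°) = 858.5/(9.8 × 0.4327) = 858.5/4.241 = 202.4 m.

202 m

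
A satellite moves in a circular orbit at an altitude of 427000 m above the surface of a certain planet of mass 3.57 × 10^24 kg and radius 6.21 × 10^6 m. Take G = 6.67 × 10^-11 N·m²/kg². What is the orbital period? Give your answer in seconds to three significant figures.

r = R + h = 6.21 × 10^6 + 427000 = 6.637 × 10^6 m. Gravity provides the centripetal force: G M m / r² = m v² / r ⇒ v = √(GM/r) = 5990 m/s.
T = 2πr/v = 2π × 6.637 × 10^6 / 5990 = 6962 s.

6960 s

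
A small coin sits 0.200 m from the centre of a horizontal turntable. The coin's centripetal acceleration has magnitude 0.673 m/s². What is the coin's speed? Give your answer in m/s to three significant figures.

0.367 m/s

a_c = v²/r ⇒ v = √(a_c · r) = √(0.673 × 0.200) = √0.1346 = 0.3669 m/s.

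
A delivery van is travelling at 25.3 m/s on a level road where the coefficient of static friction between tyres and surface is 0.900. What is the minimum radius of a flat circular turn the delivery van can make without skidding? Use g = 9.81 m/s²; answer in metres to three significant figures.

At the limit, μ_s m g = m v²/r, so r_min = v²/(μ_s g) = (25.3)²/(0.900 × 9.81) = 640.1/8.829 = 72.50 m.

72.5 m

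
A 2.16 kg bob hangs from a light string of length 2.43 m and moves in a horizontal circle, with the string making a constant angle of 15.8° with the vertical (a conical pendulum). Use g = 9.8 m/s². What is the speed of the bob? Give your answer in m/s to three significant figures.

1.35 m/s

The radius of the circle is r = L sinθ = 2.43 × sin 15.8° = 0.6616 m.
Horizontally T sinθ = mv²/r and vertically T cosθ = mg, so tanθ = v²/(rg).
v = √(r g tanθ) = √(0.6616 × 9.8 × 0.2830) = √1.835 = 1.355 m/s.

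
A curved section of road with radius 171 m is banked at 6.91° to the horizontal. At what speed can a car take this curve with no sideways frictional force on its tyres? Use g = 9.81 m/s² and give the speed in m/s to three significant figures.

14.3 m/s

On a frictionless banked curve, N sinθ = mv²/r and N cosθ = mg, so tanθ = v²/(rg).
v = √(r g tanθ) = √(171 × 9.81 × tan 6.91°) = √(171 × 9.81 × 0.1212) = √203.3 = 14.26 m/s.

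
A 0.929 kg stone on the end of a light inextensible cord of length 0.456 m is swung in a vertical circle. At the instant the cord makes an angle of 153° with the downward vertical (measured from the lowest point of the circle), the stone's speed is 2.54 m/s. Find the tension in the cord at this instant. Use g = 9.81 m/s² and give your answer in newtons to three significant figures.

5.02 N

Take the radial direction toward the centre of the circle as positive. The component of the weight along the string toward the centre is −mg cos φ (φ measured from the bottom), so Newton's second law along the string gives T − mg cos φ = m v²/r.
cos 153° = -0.8910, so T = m(v²/r + g cos φ) = 0.929 × ((2.54)²/0.456 + 9.81 × -0.8910) = 0.929 × (14.15 + (-8.741)) = 0.929 × 5.407 = 5.024 N.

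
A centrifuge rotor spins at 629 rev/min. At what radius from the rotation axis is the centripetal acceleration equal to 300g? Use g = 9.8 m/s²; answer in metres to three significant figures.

0.678 m

ω = 629 rev/min × 2π/60 = 65.87 rad/s.
a_c = ω²r = 300g ⇒ r = 300 × 9.8 / (65.87)² = 2940/4339 = 0.6776 m.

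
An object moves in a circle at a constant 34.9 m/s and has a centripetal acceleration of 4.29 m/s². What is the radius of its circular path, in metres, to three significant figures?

a_c = v²/r ⇒ r = v²/a_c = (34.9)²/4.29 = 1218/4.29 = 283.9 m.

284 m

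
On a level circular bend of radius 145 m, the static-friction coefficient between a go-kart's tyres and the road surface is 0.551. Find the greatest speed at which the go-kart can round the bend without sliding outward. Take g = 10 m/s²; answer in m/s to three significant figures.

28.3 m/s

On a flat curve, static friction is the only horizontal force, so it must supply the full centripetal force: μ_s m g = m v²/r.
Mass cancels: v_max = √(μ_s g r) = √(0.551 × 10.0 × 145) = √799.0 = 28.27 m/s.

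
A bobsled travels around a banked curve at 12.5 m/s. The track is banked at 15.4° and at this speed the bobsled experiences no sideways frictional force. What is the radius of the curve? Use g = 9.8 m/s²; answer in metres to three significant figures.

Frictionless banking: tanθ = v²/(rg), so r = v²/(g tanθ).
r = (12.5)²/(9.8 × tan 15.4°) = 156.2/(9.8 × 0.2754) = 156.2/2.699 = 57.88 m.

57.9 m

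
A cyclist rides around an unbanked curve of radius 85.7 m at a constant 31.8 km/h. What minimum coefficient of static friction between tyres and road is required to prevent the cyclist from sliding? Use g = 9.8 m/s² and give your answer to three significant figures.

v = 31.8/3.6 = 8.833 m/s.
Friction provides the centripetal force: μ_s m g = m v²/r, so μ_s = v²/(g r) = (8.833)²/(9.8 × 85.7) = 78.03/839.9 = 0.09291.

0.0929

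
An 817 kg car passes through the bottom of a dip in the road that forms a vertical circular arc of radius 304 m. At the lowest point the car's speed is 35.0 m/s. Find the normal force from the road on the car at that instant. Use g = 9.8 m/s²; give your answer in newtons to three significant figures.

11300 N

At the lowest point, N points up (toward the centre) and the weight mg points down (away from the centre), so the net inward force is N − mg = mv²/r.
N = m(v²/r + g) = 817 × ((35.0)²/304 + 9.8) = 817 × (4.030 + 9.8) = 817 × 13.83 = 11300 N.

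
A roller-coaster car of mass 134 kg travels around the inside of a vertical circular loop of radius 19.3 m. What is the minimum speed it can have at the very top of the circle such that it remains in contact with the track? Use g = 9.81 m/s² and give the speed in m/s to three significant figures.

At the top, both weight mg and N point toward the centre: N + mg = mv²/r.
At minimum speed N → 0, so mg = mv_min²/r ⇒ v_min = √(g r) = √(9.81 × 19.3) = 13.76 m/s.

13.8 m/s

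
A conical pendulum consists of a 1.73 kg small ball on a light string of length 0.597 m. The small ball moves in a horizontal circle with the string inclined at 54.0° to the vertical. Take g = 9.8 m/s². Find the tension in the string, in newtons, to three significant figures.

28.8 N

Vertically the bob has no acceleration, so T cosθ = mg.
T = mg/cosθ = 1.73 × 9.8 / cos 54.0° = 16.95/0.5878 = 28.84 N.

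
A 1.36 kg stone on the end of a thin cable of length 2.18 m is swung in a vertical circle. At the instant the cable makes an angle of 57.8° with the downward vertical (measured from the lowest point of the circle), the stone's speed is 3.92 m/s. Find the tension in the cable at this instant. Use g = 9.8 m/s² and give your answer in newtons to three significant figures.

16.7 N

Take the radial direction toward the centre of the circle as positive. The component of the weight along the string toward the centre is −mg cos φ (φ measured from the bottom), so Newton's second law along the string gives T − mg cos φ = m v²/r.
cos 57.8° = 0.5329, so T = m(v²/r + g cos φ) = 1.36 × ((3.92)²/2.18 + 9.8 × 0.5329) = 1.36 × (7.049 + (5.222)) = 1.36 × 12.27 = 16.69 N.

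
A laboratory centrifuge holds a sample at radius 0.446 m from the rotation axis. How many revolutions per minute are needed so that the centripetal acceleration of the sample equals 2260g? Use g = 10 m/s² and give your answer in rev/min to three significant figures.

2150 rev/min

Require ω²r = 2260g, so ω = √(2260 × 10.0/0.446) = 225.1 rad/s.
In rev/min: ω × 60/(2π) = 225.1 × 60/(2π) = 2150 rev/min.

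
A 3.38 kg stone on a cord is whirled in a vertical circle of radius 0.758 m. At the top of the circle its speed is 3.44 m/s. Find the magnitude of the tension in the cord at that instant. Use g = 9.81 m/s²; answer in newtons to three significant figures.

19.6 N

At the top, both T and the weight mg point inward (toward the centre), so T + mg = mv²/r.
T = m(v²/r − g) = 3.38 × ((3.44)²/0.758 − 9.81) = 3.38 × (15.61 − 9.81) = 3.38 × 5.802 = 19.61 N.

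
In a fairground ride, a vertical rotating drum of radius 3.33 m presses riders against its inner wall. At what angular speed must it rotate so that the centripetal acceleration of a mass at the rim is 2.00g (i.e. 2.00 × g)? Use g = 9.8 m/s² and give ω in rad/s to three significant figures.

2.43 rad/s

Centripetal acceleration a_c = ω²r. Setting ω²r = 2.00g:
ω = √(2.00g / r) = √(2.00 × 9.8 / 3.33) = √5.886 = 2.426 rad/s.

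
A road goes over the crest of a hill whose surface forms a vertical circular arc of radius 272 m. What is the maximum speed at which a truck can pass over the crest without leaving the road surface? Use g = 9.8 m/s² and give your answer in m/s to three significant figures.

At the crest the centre of the circle is below the truck, so the net downward (centripetal) force is mg − N = mv²/r.
The truck leaves the road when N → 0, giving v_max = √(g r) = √(9.8 × 272) = 51.63 m/s.

51.6 m/s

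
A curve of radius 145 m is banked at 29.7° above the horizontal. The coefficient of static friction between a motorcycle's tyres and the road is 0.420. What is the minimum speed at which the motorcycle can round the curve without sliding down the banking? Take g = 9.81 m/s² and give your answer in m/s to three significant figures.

At the minimum speed, friction acts up the slope at its limiting value f = μN. Radially (horizontal, toward centre): N sinθ − μN cosθ = mv²/r. Vertically: N cosθ + μN sinθ = mg.
Dividing: v² = r g (sinθ − μcosθ)/(cosθ + μsinθ).
sinθ − μcosθ = 0.4955 − 0.420×0.8686 = 0.1306; cosθ + μsinθ = 0.8686 + 0.420×0.4955 = 1.077.
v² = 145 × 9.81 × 0.1306/1.077 = 172.6 m²/s², so v = 13.14 m/s.

13.1 m/s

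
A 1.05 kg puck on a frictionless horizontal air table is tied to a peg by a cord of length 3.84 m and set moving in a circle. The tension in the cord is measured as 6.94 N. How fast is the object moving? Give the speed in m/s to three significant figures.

5.04 m/s

T = m v²/r ⇒ v = √(T r / m) = √(6.94 × 3.84 / 1.05) = √25.38 = 5.038 m/s.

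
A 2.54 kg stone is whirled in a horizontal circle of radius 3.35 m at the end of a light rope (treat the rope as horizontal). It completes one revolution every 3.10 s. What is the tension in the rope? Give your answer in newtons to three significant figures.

v = 2πr/T = 2π × 3.35/3.10 = 6.790 m/s.
The tension is the only horizontal force, so it supplies the full centripetal force: T = m v²/r = 2.54 × (6.790)²/3.35 = 2.54 × 46.10/3.35 = 34.96 N.

35.0 N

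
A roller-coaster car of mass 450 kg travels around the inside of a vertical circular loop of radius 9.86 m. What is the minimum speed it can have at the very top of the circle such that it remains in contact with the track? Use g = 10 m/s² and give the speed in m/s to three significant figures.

9.93 m/s

At the top, both weight mg and N point toward the centre: N + mg = mv²/r.
At minimum speed N → 0, so mg = mv_min²/r ⇒ v_min = √(g r) = √(10.0 × 9.86) = 9.930 m/s.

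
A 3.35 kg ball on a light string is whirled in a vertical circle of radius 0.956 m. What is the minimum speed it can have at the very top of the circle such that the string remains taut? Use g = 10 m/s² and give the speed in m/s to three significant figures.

At the highest point the centre is directly below, so both the weight and T act inward: T + mg = mv²/r.
At minimum speed T → 0, so mg = mv_min²/r ⇒ v_min = √(g r) = √(10.0 × 0.956) = 3.092 m/s.

3.09 m/s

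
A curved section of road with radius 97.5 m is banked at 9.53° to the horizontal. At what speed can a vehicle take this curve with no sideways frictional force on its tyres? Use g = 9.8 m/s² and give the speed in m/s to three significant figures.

12.7 m/s

On a frictionless banked curve, N sinθ = mv²/r and N cosθ = mg, so tanθ = v²/(rg).
v = √(r g tanθ) = √(97.5 × 9.8 × tan 9.53°) = √(97.5 × 9.8 × 0.1679) = √160.4 = 12.67 m/s.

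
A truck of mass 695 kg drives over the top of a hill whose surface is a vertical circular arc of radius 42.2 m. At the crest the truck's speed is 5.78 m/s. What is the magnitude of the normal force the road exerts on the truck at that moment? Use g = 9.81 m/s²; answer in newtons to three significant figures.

At the crest the centripetal acceleration points downward (toward the centre of the arc), so mg − N = mv²/r.
N = m(g − v²/r) = 695 × (9.81 − (5.78)²/42.2) = 695 × (9.81 − 0.7917) = 695 × 9.018 = 6268 N.

6270 N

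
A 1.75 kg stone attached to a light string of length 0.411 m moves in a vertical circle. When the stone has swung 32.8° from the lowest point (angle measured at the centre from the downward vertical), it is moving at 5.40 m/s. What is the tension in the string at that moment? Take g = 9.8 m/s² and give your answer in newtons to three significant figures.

139 N

Take the radial direction toward the centre of the circle as positive. The component of the weight along the string toward the centre is −mg cos φ (φ measured from the bottom), so Newton's second law along the string gives T − mg cos φ = m v²/r.
cos 32.8° = 0.8406, so T = m(v²/r + g cos φ) = 1.75 × ((5.40)²/0.411 + 9.8 × 0.8406) = 1.75 × (70.95 + (8.238)) = 1.75 × 79.19 = 138.6 N.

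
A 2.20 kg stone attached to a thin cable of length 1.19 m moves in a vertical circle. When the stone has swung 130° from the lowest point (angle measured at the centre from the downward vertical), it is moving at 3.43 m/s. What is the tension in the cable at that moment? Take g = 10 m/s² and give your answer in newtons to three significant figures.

Take the radial direction toward the centre of the circle as positive. The component of the weight along the string toward the centre is −mg cos φ (φ measured from the bottom), so Newton's second law along the string gives T − mg cos φ = m v²/r.
cos 130° = -0.6428, so T = m(v²/r + g cos φ) = 2.20 × ((3.43)²/1.19 + 10.0 × -0.6428) = 2.20 × (9.886 + (-6.428)) = 2.20 × 3.459 = 7.609 N.

7.61 N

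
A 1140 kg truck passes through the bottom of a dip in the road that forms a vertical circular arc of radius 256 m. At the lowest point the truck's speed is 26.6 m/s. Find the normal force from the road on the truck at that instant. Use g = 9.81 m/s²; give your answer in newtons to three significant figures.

At the lowest point, N points up (toward the centre) and the weight mg points down (away from the centre), so the net inward force is N − mg = mv²/r.
N = m(v²/r + g) = 1140 × ((26.6)²/256 + 9.81) = 1140 × (2.764 + 9.81) = 1140 × 12.57 = 14330 N.

14300 N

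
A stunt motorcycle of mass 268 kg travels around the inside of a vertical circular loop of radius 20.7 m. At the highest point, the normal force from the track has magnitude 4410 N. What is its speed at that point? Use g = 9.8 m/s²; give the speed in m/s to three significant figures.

At the top, N + mg = mv²/r, so v = √(r(N/m + g)) = √(20.7 × (4410/268 + 9.8)) = √(20.7 × 26.26) = √543.5 = 23.31 m/s.

23.3 m/s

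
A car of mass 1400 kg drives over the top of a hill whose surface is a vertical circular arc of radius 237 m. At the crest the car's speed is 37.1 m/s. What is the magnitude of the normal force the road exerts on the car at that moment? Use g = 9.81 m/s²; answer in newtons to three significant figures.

5600 N

At the crest the centripetal acceleration points downward (toward the centre of the arc), so mg − N = mv²/r.
N = m(g − v²/r) = 1400 × (9.81 − (37.1)²/237) = 1400 × (9.81 − 5.808) = 1400 × 4.002 = 5603 N.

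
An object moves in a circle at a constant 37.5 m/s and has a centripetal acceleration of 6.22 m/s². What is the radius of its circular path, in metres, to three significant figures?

226 m

a_c = v²/r ⇒ r = v²/a_c = (37.5)²/6.22 = 1406/6.22 = 226.1 m.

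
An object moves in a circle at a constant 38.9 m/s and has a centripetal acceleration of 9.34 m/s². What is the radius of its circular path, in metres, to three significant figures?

a_c = v²/r ⇒ r = v²/a_c = (38.9)²/9.34 = 1513/9.34 = 162.0 m.

162 m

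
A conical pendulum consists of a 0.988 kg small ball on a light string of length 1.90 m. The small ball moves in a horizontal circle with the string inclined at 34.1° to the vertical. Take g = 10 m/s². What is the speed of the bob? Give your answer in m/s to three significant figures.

2.69 m/s

The radius of the circle is r = L sinθ = 1.90 × sin 34.1° = 1.065 m.
Horizontally T sinθ = mv²/r and vertically T cosθ = mg, so tanθ = v²/(rg).
v = √(r g tanθ) = √(1.065 × 10.0 × 0.6771) = √7.212 = 2.686 m/s.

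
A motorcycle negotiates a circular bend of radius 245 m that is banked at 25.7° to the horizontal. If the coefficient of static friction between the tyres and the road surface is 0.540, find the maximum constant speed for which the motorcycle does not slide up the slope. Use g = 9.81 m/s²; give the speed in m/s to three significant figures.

57.6 m/s

At the maximum speed, friction acts down the slope at its limiting value f = μN. Radially (horizontal, toward centre): N sinθ + μN cosθ = mv²/r. Vertically: N cosθ − μN sinθ = mg.
Dividing: v² = r g (sinθ + μcosθ)/(cosθ − μsinθ).
sinθ + μcosθ = 0.4337 + 0.540×0.9011 = 0.9202; cosθ − μsinθ = 0.9011 − 0.540×0.4337 = 0.6669.
v² = 245 × 9.81 × 0.9202/0.6669 = 3316 m²/s², so v = 57.59 m/s.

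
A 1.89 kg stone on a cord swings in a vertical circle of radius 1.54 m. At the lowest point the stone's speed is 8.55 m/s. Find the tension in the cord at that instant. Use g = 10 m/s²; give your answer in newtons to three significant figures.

109 N

At the lowest point, T points up (toward the centre) and the weight mg points down (away from the centre), so the net inward force is T − mg = mv²/r.
T = m(v²/r + g) = 1.89 × ((8.55)²/1.54 + 10.0) = 1.89 × (47.47 + 10.0) = 1.89 × 57.47 = 108.6 N.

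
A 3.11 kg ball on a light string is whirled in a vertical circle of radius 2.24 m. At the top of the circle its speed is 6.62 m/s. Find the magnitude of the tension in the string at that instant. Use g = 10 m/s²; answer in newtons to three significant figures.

29.7 N

At the top, both T and the weight mg point inward (toward the centre), so T + mg = mv²/r.
T = m(v²/r − g) = 3.11 × ((6.62)²/2.24 − 10.0) = 3.11 × (19.56 − 10.0) = 3.11 × 9.564 = 29.75 N.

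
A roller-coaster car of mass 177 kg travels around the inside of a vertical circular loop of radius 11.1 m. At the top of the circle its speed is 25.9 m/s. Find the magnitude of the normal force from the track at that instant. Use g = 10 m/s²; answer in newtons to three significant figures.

At the top, both N and the weight mg point inward (toward the centre), so N + mg = mv²/r.
N = m(v²/r − g) = 177 × ((25.9)²/11.1 − 10.0) = 177 × (60.43 − 10.0) = 177 × 50.43 = 8927 N.

8930 N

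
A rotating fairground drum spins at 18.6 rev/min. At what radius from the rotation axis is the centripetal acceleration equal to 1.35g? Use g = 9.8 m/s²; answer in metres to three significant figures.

3.49 m

ω = 18.6 rev/min × 2π/60 = 1.948 rad/s.
a_c = ω²r = 1.35g ⇒ r = 1.35 × 9.8 / (1.948)² = 13.23/3.794 = 3.487 m.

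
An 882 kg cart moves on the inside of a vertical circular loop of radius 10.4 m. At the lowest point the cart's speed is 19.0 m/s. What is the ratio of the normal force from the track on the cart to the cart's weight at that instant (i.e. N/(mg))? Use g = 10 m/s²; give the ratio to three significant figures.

At the bottom, N − mg = mv²/r, so N = m(v²/r + g) and N/(mg) = v²/(rg) + 1 = (19.0)²/(10.4 × 10.0) + 1 = 3.471 + 1 = 4.471.

4.47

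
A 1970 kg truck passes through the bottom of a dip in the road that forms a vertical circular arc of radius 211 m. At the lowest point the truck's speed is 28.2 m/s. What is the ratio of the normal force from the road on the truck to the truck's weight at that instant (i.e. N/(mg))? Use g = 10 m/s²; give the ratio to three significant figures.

1.38

At the bottom, N − mg = mv²/r, so N = m(v²/r + g) and N/(mg) = v²/(rg) + 1 = (28.2)²/(211 × 10.0) + 1 = 0.3769 + 1 = 1.377.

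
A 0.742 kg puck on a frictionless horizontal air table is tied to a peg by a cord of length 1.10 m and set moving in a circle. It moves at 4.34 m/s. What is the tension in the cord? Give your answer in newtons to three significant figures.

The tension is the only horizontal force, so it supplies the full centripetal force: T = m v²/r = 0.742 × (4.340)²/1.10 = 0.742 × 18.84/1.10 = 12.71 N.

12.7 N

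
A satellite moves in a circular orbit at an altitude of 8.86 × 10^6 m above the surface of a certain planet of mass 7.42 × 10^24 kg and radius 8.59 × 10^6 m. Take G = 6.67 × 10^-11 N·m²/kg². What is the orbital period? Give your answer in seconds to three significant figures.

20600 s

r = R + h = 8.59 × 10^6 + 8.86 × 10^6 = 1.745 × 10^7 m. Gravity provides the centripetal force: G M m / r² = m v² / r ⇒ v = √(GM/r) = 5326 m/s.
T = 2πr/v = 2π × 1.745 × 10^7 / 5326 = 20590 s.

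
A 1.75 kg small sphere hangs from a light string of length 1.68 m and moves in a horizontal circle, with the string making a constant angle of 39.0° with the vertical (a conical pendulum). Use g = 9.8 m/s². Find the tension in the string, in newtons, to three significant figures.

Vertically the bob has no acceleration, so T cosθ = mg.
T = mg/cosθ = 1.75 × 9.8 / cos 39.0° = 17.15/0.7771 = 22.07 N.

22.1 N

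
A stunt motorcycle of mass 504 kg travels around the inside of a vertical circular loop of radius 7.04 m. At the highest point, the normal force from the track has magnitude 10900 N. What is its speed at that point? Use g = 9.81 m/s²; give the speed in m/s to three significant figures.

At the top, N + mg = mv²/r, so v = √(r(N/m + g)) = √(7.04 × (10900/504 + 9.81)) = √(7.04 × 31.44) = √221.3 = 14.88 m/s.

14.9 m/s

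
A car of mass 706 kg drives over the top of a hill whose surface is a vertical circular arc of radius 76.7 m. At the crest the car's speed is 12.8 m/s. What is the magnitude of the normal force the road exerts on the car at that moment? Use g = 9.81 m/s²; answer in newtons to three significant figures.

5420 N

At the crest the centripetal acceleration points downward (toward the centre of the arc), so mg − N = mv²/r.
N = m(g − v²/r) = 706 × (9.81 − (12.8)²/76.7) = 706 × (9.81 − 2.136) = 706 × 7.674 = 5418 N.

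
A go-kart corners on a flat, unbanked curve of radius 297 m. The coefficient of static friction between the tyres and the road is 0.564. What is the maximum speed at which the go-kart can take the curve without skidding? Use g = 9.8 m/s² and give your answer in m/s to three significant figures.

On a flat curve, static friction is the only horizontal force, so it must supply the full centripetal force: μ_s m g = m v²/r.
Mass cancels: v_max = √(μ_s g r) = √(0.564 × 9.8 × 297) = √1642 = 40.52 m/s.

40.5 m/s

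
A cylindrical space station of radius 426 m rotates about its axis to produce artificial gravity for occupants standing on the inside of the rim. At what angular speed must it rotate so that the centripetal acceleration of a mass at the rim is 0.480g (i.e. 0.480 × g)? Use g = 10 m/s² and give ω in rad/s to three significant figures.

0.106 rad/s

Centripetal acceleration a_c = ω²r. Setting ω²r = 0.480g:
ω = √(0.480g / r) = √(0.480 × 10.0 / 426) = √0.01127 = 0.1061 rad/s.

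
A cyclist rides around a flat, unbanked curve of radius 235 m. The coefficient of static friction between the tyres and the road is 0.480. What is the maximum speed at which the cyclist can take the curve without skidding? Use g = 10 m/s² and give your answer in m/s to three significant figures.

Friction provides the centripetal force on a flat curve. At maximum speed it is at its limiting value: μ_s m g = m v²/r.
Mass cancels: v_max = √(μ_s g r) = √(0.480 × 10.0 × 235) = √1128 = 33.59 m/s.

33.6 m/s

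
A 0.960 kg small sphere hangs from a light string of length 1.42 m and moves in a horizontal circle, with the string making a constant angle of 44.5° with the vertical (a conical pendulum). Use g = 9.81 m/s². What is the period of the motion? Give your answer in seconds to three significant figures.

2.02 s

r = L sinθ = 0.9953 m. From T sinθ = mω²r and T cosθ = mg: tanθ = ω²r/g, so ω² = g tanθ / r = g/(L cosθ).
ω = √(g/(L cosθ)) = √(9.81/(1.42 × 0.7133)) = √9.686 = 3.112 rad/s.
Period = 2π/ω = 2.019 s.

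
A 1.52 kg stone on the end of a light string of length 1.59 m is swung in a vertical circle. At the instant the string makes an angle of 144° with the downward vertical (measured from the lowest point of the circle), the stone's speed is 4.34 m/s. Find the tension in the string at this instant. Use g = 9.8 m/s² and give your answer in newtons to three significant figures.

5.96 N

Take the radial direction toward the centre of the circle as positive. The component of the weight along the string toward the centre is −mg cos φ (φ measured from the bottom), so Newton's second law along the string gives T − mg cos φ = m v²/r.
cos 144° = -0.8090, so T = m(v²/r + g cos φ) = 1.52 × ((4.34)²/1.59 + 9.8 × -0.8090) = 1.52 × (11.85 + (-7.928)) = 1.52 × 3.918 = 5.955 N.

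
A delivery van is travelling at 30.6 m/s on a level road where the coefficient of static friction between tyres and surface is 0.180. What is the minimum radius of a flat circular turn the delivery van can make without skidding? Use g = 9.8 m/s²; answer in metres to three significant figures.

At the limit, μ_s m g = m v²/r, so r_min = v²/(μ_s g) = (30.6)²/(0.180 × 9.8) = 936.4/1.764 = 530.8 m.

531 m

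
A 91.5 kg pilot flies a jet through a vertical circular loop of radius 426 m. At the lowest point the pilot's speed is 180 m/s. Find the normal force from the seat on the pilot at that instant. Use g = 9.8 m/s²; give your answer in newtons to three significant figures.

At the lowest point, N points up (toward the centre) and the weight mg points down (away from the centre), so the net inward force is N − mg = mv²/r.
N = m(v²/r + g) = 91.5 × ((180)²/426 + 9.8) = 91.5 × (76.06 + 9.8) = 91.5 × 85.86 = 7856 N.

7860 N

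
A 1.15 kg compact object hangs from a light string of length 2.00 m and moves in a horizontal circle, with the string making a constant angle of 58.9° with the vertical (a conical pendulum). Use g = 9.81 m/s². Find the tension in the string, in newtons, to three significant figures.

21.8 N

Vertically the bob has no acceleration, so T cosθ = mg.
T = mg/cosθ = 1.15 × 9.81 / cos 58.9° = 11.28/0.5165 = 21.84 N.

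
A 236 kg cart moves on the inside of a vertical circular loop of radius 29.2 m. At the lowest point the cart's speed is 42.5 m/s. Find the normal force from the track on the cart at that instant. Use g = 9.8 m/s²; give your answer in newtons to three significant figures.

16900 N

At the lowest point, N points up (toward the centre) and the weight mg points down (away from the centre), so the net inward force is N − mg = mv²/r.
N = m(v²/r + g) = 236 × ((42.5)²/29.2 + 9.8) = 236 × (61.86 + 9.8) = 236 × 71.66 = 16910 N.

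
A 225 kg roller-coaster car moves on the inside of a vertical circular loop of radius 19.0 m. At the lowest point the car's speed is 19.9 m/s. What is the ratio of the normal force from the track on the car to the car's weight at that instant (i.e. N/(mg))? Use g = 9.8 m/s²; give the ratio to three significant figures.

At the bottom, N − mg = mv²/r, so N = m(v²/r + g) and N/(mg) = v²/(rg) + 1 = (19.9)²/(19.0 × 9.8) + 1 = 2.127 + 1 = 3.127.

3.13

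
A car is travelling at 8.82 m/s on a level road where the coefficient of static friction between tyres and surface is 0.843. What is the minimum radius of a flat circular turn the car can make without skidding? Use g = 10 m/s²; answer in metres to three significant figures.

9.23 m

At the limit, μ_s m g = m v²/r, so r_min = v²/(μ_s g) = (8.82)²/(0.843 × 10.0) = 77.79/8.430 = 9.228 m.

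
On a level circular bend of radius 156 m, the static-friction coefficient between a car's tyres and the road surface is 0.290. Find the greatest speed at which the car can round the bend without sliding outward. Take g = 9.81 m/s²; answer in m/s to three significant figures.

21.1 m/s

Friction provides the centripetal force on a flat curve. At maximum speed it is at its limiting value: μ_s m g = m v²/r.
Mass cancels: v_max = √(μ_s g r) = √(0.290 × 9.81 × 156) = √443.8 = 21.07 m/s.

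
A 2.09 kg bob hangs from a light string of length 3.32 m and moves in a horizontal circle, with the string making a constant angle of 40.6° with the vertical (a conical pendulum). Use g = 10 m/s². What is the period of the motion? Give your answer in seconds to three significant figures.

3.15 s

r = L sinθ = 2.161 m. From T sinθ = mω²r and T cosθ = mg: tanθ = ω²r/g, so ω² = g tanθ / r = g/(L cosθ).
ω = √(g/(L cosθ)) = √(10.0/(3.32 × 0.7593)) = √3.967 = 1.992 rad/s.
Period = 2π/ω = 3.155 s.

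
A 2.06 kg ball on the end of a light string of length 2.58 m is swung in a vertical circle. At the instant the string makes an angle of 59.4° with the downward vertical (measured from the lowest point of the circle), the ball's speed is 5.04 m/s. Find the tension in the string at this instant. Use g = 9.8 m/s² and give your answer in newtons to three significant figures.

30.6 N

Take the radial direction toward the centre of the circle as positive. The component of the weight along the string toward the centre is −mg cos φ (φ measured from the bottom), so Newton's second law along the string gives T − mg cos φ = m v²/r.
cos 59.4° = 0.5090, so T = m(v²/r + g cos φ) = 2.06 × ((5.04)²/2.58 + 9.8 × 0.5090) = 2.06 × (9.846 + (4.989)) = 2.06 × 14.83 = 30.56 N.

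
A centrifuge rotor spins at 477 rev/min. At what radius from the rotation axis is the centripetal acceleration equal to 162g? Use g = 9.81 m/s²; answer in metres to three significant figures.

ω = 477 rev/min × 2π/60 = 49.95 rad/s.
a_c = ω²r = 162g ⇒ r = 162 × 9.81 / (49.95)² = 1589/2495 = 0.6369 m.

0.637 m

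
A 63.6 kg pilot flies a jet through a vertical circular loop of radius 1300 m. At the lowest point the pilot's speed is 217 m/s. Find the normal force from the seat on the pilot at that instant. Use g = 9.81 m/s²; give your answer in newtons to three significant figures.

At the lowest point, N points up (toward the centre) and the weight mg points down (away from the centre), so the net inward force is N − mg = mv²/r.
N = m(v²/r + g) = 63.6 × ((217)²/1300 + 9.81) = 63.6 × (36.22 + 9.81) = 63.6 × 46.03 = 2928 N.

2930 N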